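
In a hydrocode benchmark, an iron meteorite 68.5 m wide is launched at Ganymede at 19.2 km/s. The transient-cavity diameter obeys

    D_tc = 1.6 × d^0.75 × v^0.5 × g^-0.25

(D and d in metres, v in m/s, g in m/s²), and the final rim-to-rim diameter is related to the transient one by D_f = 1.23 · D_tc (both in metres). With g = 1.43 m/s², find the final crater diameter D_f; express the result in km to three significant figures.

v = 19200 m/s.
d^0.75 = 68.5^0.75 = 23.81
v^0.5 = 19200^0.5 = 138.6
g^-0.25 = 1.43^-0.25 = 0.9145
D_tc = 1.6 × 23.81 × 138.6 × 0.9145 = 4829 m
D_f = 1.23 × 4829 = 5940 m
     = 5.940 km

D_f ≈ 5.94 km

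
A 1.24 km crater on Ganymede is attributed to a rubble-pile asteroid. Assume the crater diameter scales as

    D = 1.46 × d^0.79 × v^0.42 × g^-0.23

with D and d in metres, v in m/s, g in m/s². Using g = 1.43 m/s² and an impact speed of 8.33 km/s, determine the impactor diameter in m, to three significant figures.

d ≈ 46.6 m

Rearranging for d: d = [D / (1.46 · 8330^0.42 · 1.43^-0.23)]^(1/0.79).
D = 1240 m.
8330^0.42 = 44.33
1.43^-0.23 = 0.9210
Denominator = 1.46 × 44.33 × 0.9210 = 59.61
D / 59.61 = 1240 / 59.61 = 20.80
d = 20.80^(1/0.79) = 20.80^1.2658 = 46.60 m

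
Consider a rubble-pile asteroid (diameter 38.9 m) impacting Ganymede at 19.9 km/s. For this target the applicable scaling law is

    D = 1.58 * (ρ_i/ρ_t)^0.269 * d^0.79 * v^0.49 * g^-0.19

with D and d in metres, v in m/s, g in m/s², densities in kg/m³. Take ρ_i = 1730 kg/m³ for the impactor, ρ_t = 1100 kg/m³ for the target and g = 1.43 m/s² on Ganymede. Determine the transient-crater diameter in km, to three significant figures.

In SI units: v = 19900 m/s.
(ρ_i/ρ_t)^0.269 = (1730/1100)^0.269 = 1.130
d^0.79 = 38.9^0.79 = 18.03
v^0.49 = 19900^0.49 = 127.8
g^-0.19 = 1.43^-0.19 = 0.9343
D = 1.58 × 1.130 × 18.03 × 127.8 × 0.9343 = 3844 m
   = 3.844 km

D ≈ 3.84 km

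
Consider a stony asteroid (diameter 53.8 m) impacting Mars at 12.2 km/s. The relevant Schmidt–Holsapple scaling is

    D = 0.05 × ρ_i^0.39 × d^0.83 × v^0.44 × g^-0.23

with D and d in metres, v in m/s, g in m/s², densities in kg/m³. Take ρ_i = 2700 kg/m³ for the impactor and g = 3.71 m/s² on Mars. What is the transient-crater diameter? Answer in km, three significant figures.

D ≈ 1.38 km

In SI units: v = 12200 m/s.
ρ_i^0.39 = 2700^0.39 = 21.79
d^0.83 = 53.8^0.83 = 27.32
v^0.44 = 12200^0.44 = 62.81
g^-0.23 = 3.71^-0.23 = 0.7397
D = 0.05 × 21.79 × 27.32 × 62.81 × 0.7397 = 1383 m
   = 1.383 km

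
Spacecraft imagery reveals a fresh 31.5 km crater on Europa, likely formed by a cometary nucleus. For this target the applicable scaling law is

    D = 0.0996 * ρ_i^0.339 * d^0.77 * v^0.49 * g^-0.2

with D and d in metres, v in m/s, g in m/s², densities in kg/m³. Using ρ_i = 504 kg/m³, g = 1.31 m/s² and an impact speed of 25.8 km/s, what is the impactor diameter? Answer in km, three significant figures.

d ≈ 1.50 km

Rearranging for d: d = [D / (0.0996 · 504^0.339 · 25800^0.49 · 1.31^-0.2)]^(1/0.77).
D = 31500 m.
504^0.339 = 8.244
25800^0.49 = 145.1
1.31^-0.2 = 0.9474
Denominator = 0.0996 × 8.244 × 145.1 × 0.9474 = 112.9
D / 112.9 = 31500 / 112.9 = 279.0
d = 279.0^(1/0.77) = 279.0^1.2987 = 1500 m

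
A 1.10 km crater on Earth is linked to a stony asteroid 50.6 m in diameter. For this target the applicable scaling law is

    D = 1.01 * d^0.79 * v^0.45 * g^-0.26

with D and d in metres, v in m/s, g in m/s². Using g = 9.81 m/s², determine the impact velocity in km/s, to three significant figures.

Rearranging for v: v = [D / (1.01 · 50.6^0.79 · 9.81^-0.26)]^(1/0.45).
D = 1100 m.
50.6^0.79 = 22.20
9.81^-0.26 = 0.5523
Denominator = 1.01 × 22.20 × 0.5523 = 12.38
D / 12.38 = 1100 / 12.38 = 88.85
v = 88.85^(1/0.45) = 88.85^2.2222 = 21395 m/s

v ≈ 21.4 km/s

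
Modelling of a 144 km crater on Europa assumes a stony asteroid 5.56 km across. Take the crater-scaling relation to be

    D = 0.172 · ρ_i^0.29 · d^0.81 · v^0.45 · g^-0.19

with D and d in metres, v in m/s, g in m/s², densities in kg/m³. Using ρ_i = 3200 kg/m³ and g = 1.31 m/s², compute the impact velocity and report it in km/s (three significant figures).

v ≈ 16.3 km/s

Rearranging for v: v = [D / (0.172 · 3200^0.29 · 5560^0.81 · 1.31^-0.19)]^(1/0.45).
D = 144000 m.
3200^0.29 = 10.39
5560^0.81 = 1080
1.31^-0.19 = 0.9500
Denominator = 0.172 × 10.39 × 1080 × 0.9500 = 1834
D / 1834 = 144000 / 1834 = 78.52
v = 78.52^(1/0.45) = 78.52^2.2222 = 16256 m/s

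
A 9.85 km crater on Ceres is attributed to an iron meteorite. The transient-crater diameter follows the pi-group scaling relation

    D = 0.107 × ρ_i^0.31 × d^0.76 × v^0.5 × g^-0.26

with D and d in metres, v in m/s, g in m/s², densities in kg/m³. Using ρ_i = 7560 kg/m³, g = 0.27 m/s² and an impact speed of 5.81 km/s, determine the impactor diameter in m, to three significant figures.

d ≈ 190 m

Rearranging for d: d = [D / (0.107 · 7560^0.31 · 5810^0.5 · 0.27^-0.26)]^(1/0.76).
D = 9850 m.
7560^0.31 = 15.93
5810^0.5 = 76.22
0.27^-0.26 = 1.406
Denominator = 0.107 × 15.93 × 76.22 × 1.406 = 182.7
D / 182.7 = 9850 / 182.7 = 53.91
d = 53.91^(1/0.76) = 53.91^1.3158 = 189.9 m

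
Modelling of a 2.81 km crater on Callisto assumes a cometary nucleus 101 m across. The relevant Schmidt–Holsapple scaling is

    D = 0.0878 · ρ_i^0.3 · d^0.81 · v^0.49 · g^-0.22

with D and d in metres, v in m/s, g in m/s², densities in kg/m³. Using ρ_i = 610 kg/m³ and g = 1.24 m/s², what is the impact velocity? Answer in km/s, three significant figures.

Rearranging for v: v = [D / (0.0878 · 610^0.3 · 101^0.81 · 1.24^-0.22)]^(1/0.49).
D = 2810 m.
610^0.3 = 6.849
101^0.81 = 42.02
1.24^-0.22 = 0.9538
Denominator = 0.0878 × 6.849 × 42.02 × 0.9538 = 24.10
D / 24.10 = 2810 / 24.10 = 116.6
v = 116.6^(1/0.49) = 116.6^2.0408 = 16509 m/s

v ≈ 16.5 km/s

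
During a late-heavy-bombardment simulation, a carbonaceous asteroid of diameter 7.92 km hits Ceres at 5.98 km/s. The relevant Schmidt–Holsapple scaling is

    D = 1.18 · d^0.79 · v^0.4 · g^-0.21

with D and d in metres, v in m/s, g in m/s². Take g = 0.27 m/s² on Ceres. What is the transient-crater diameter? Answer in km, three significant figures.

In SI units: d = 7920 m, v = 5980 m/s.
d^0.79 = 7920^0.79 = 1202
v^0.4 = 5980^0.4 = 32.41
g^-0.21 = 0.27^-0.21 = 1.316
D = 1.18 × 1202 × 32.41 × 1.316 = 60495 m
   = 60.50 km

D ≈ 60.5 km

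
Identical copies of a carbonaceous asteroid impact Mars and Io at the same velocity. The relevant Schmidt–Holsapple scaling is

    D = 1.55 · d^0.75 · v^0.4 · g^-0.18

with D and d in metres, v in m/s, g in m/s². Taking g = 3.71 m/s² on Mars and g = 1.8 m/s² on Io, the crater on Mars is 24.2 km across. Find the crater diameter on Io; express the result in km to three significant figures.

D ≈ 27.6 km

All impactor-dependent factors cancel in the ratio, leaving D_Io/D_Mars = (g_Io/g_Mars)^-0.18.
(1.8/3.71)^-0.18 = 0.4852^-0.18 = 1.139
D_Io = 1.139 × 24.2 km = 27.6 km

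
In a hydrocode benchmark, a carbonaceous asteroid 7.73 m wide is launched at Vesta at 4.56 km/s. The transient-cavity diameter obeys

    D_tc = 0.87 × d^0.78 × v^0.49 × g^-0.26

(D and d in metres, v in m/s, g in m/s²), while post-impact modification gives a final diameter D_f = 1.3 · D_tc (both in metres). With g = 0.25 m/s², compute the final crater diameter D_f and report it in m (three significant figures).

v = 4560 m/s.
d^0.78 = 7.73^0.78 = 4.929
v^0.49 = 4560^0.49 = 62.07
g^-0.26 = 0.25^-0.26 = 1.434
D_tc = 0.87 × 4.929 × 62.07 × 1.434 = 381.7 m
D_f = 1.3 × 381.7 = 496.2 m

D_f ≈ 496 m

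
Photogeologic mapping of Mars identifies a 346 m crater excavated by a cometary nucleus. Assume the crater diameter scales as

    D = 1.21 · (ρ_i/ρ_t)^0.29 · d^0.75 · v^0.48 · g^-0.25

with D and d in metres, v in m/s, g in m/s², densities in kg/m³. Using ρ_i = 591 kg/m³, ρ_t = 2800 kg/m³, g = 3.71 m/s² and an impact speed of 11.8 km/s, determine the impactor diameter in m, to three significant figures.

d ≈ 13.2 m

Rearranging for d: d = [D / (1.21 · (591/2800)^0.29 · 11800^0.48 · 3.71^-0.25)]^(1/0.75).
(591/2800)^0.29 = 0.6369
11800^0.48 = 90.05
3.71^-0.25 = 0.7205
Denominator = 1.21 × 0.6369 × 90.05 × 0.7205 = 50.00
D / 50.00 = 346 / 50.00 = 6.920
d = 6.920^(1/0.75) = 6.920^1.3333 = 13.19 m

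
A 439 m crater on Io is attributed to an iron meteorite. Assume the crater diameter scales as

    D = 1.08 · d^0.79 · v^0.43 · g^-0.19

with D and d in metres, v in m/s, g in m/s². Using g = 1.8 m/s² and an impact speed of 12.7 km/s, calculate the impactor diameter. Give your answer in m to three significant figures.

d ≈ 13.5 m

Rearranging for d: d = [D / (1.08 · 12700^0.43 · 1.8^-0.19)]^(1/0.79).
12700^0.43 = 58.16
1.8^-0.19 = 0.8943
Denominator = 1.08 × 58.16 × 0.8943 = 56.17
D / 56.17 = 439 / 56.17 = 7.816
d = 7.816^(1/0.79) = 7.816^1.2658 = 13.50 m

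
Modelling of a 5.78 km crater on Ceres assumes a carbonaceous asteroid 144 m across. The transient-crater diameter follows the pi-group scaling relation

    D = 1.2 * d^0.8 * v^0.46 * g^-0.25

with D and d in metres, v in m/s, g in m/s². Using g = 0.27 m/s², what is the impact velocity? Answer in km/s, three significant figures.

v ≈ 8.78 km/s

Rearranging for v: v = [D / (1.2 · 144^0.8 · 0.27^-0.25)]^(1/0.46).
D = 5780 m.
144^0.8 = 53.30
0.27^-0.25 = 1.387
Denominator = 1.2 × 53.30 × 1.387 = 88.71
D / 88.71 = 5780 / 88.71 = 65.16
v = 65.16^(1/0.46) = 65.16^2.1739 = 8778 m/s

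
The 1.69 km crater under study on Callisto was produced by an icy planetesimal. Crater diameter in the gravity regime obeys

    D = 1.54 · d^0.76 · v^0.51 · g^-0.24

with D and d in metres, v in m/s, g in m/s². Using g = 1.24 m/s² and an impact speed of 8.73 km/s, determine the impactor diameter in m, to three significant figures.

Rearranging for d: d = [D / (1.54 · 8730^0.51 · 1.24^-0.24)]^(1/0.76).
D = 1690 m.
8730^0.51 = 102.3
1.24^-0.24 = 0.9497
Denominator = 1.54 × 102.3 × 0.9497 = 149.6
D / 149.6 = 1690 / 149.6 = 11.30
d = 11.30^(1/0.76) = 11.30^1.3158 = 24.30 m

d ≈ 24.3 m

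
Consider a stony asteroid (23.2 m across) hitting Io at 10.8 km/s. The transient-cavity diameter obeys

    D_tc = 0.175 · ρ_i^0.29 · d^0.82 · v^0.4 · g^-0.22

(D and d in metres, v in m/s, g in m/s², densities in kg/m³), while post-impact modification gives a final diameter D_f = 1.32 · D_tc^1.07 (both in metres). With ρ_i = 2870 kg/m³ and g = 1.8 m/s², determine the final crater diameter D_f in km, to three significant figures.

D_f ≈ 1.77 km

v = 10800 m/s.
ρ_i^0.29 = 2870^0.29 = 10.06
d^0.82 = 23.2^0.82 = 13.17
v^0.4 = 10800^0.4 = 41.06
g^-0.22 = 1.8^-0.22 = 0.8787
D_tc = 0.175 × 10.06 × 13.17 × 41.06 × 0.8787 = 836.5 m
D_f = 1.32 × (836.5)^1.07 = 1769 m
     = 1.769 km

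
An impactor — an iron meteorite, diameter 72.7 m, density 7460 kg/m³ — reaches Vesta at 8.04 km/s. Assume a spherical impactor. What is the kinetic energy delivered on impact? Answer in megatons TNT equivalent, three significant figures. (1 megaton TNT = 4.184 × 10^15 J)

v = 8040 m/s.
Mass m = (π/6) ρ d³ = (π/6) × 7460 × (72.7)³ = 1.501 × 10^9 kg
E = ½ m v² = 0.5 × 1.501 × 10^9 × (8040)² = 4.851 × 10^16 J
   = 4.851 × 10^16 / 4.184×10^15 = 11.59 Mt

E ≈ 11.6 Mt TNT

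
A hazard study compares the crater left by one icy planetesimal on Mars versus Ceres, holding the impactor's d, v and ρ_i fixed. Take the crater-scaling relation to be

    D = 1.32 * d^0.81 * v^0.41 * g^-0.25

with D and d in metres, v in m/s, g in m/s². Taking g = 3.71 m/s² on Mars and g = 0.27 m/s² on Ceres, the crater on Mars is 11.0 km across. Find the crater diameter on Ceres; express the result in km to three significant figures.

D ≈ 21.2 km

All impactor-dependent factors cancel in the ratio, leaving D_Ceres/D_Mars = (g_Ceres/g_Mars)^-0.25.
(0.27/3.71)^-0.25 = 0.07278^-0.25 = 1.925
D_Ceres = 1.925 × 11.0 km = 21.2 km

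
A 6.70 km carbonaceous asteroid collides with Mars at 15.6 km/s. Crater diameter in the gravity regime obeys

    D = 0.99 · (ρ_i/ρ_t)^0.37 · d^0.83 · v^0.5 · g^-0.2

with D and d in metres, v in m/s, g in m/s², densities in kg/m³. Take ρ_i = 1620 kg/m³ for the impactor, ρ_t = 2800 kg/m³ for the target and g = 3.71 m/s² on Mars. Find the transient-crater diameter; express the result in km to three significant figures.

D ≈ 116 km

In SI units: d = 6700 m, v = 15600 m/s.
(ρ_i/ρ_t)^0.37 = (1620/2800)^0.37 = 0.8167
d^0.83 = 6700^0.83 = 1498
v^0.5 = 15600^0.5 = 124.9
g^-0.2 = 3.71^-0.2 = 0.7694
D = 0.99 × 0.8167 × 1498 × 124.9 × 0.7694 = 1.164 × 10^5 m
   = 116.4 km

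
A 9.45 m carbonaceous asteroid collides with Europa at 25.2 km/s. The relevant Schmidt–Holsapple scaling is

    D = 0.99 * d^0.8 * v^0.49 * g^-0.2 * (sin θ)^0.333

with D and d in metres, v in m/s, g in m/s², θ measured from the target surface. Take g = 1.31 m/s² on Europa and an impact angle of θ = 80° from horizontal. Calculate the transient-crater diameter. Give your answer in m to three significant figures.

In SI units: v = 25200 m/s.
d^0.8 = 9.45^0.8 = 6.030
v^0.49 = 25200^0.49 = 143.4
g^-0.2 = 1.31^-0.2 = 0.9474
(sin 80°)^0.333 = 0.9848^0.333 = 0.9949
D = 0.99 × 6.030 × 143.4 × 0.9474 × 0.9949 = 806.9 m

D ≈ 807 m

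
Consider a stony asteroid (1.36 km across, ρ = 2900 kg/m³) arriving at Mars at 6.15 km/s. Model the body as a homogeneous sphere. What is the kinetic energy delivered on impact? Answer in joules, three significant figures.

d = 1360 m; v = 6150 m/s.
Mass m = (π/6) ρ d³ = (π/6) × 2900 × (1360)³ = 3.820 × 10^12 kg
E = ½ m v² = 0.5 × 3.820 × 10^12 × (6150)² = 7.224 × 10^19 J

E ≈ 7.22 × 10^19 J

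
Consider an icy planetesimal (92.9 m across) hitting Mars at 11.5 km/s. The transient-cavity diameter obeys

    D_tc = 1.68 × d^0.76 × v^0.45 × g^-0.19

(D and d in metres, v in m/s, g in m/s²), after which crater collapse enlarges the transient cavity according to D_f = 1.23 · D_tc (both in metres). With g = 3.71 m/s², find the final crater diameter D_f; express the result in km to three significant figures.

D_f ≈ 3.39 km

v = 11500 m/s.
d^0.76 = 92.9^0.76 = 31.31
v^0.45 = 11500^0.45 = 67.19
g^-0.19 = 3.71^-0.19 = 0.7795
D_tc = 1.68 × 31.31 × 67.19 × 0.7795 = 2755 m
D_f = 1.23 × 2755 = 3389 m
     = 3.389 km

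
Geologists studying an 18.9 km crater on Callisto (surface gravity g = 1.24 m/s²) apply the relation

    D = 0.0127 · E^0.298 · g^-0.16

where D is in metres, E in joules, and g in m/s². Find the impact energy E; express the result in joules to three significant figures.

E ≈ 5.80 × 10^20 J

Rearranging: E = [D / (0.0127 · g^-0.16)]^(1/0.298).
D = 18900 m.
g^-0.16 = 1.24^-0.16 = 0.9662
D / (0.0127 × 0.9662) = 18900 / (0.01227) = 1.540 × 10^6
E = (1.540 × 10^6)^3.3557 = 5.800 × 10^20 J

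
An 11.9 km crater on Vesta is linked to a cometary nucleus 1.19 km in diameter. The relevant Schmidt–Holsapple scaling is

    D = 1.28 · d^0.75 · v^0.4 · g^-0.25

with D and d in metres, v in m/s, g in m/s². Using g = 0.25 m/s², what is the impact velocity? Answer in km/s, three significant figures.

Rearranging for v: v = [D / (1.28 · 1190^0.75 · 0.25^-0.25)]^(1/0.4).
D = 11900 m.
1190^0.75 = 202.6
0.25^-0.25 = 1.414
Denominator = 1.28 × 202.6 × 1.414 = 366.7
D / 366.7 = 11900 / 366.7 = 32.45
v = 32.45^(1/0.4) = 32.45^2.5 = 5998 m/s

v ≈ 6.00 km/s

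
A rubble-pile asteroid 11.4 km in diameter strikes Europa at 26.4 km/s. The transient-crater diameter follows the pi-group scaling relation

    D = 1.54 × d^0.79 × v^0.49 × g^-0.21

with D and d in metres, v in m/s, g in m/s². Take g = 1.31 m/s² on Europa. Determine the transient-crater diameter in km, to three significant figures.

D ≈ 342 km

In SI units: d = 11400 m, v = 26400 m/s.
d^0.79 = 11400^0.79 = 1603
v^0.49 = 26400^0.49 = 146.8
g^-0.21 = 1.31^-0.21 = 0.9449
D = 1.54 × 1603 × 146.8 × 0.9449 = 3.424 × 10^5 m
   = 342.4 km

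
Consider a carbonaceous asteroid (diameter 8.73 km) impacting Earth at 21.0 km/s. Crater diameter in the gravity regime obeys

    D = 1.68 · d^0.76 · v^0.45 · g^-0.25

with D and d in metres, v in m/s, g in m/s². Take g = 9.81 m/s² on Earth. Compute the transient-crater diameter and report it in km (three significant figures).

In SI units: d = 8730 m, v = 21000 m/s.
d^0.76 = 8730^0.76 = 988.9
v^0.45 = 21000^0.45 = 88.10
g^-0.25 = 9.81^-0.25 = 0.5650
D = 1.68 × 988.9 × 88.10 × 0.5650 = 82696 m
   = 82.70 km

D ≈ 82.7 km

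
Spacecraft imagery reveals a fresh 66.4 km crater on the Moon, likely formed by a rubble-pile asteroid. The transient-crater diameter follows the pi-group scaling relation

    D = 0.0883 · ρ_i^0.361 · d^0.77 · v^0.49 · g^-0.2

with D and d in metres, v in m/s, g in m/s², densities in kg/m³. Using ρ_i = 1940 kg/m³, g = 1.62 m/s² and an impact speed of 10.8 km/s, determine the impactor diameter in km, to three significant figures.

d ≈ 3.78 km

Rearranging for d: d = [D / (0.0883 · 1940^0.361 · 10800^0.49 · 1.62^-0.2)]^(1/0.77).
D = 66400 m.
1940^0.361 = 15.38
10800^0.49 = 94.71
1.62^-0.2 = 0.9080
Denominator = 0.0883 × 15.38 × 94.71 × 0.9080 = 116.8
D / 116.8 = 66400 / 116.8 = 568.5
d = 568.5^(1/0.77) = 568.5^1.2987 = 3781 m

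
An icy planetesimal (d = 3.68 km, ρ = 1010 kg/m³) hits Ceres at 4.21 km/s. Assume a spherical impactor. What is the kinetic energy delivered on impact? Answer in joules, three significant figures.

d = 3680 m; v = 4210 m/s.
Mass m = (π/6) ρ d³ = (π/6) × 1010 × (3680)³ = 2.636 × 10^13 kg
E = ½ m v² = 0.5 × 2.636 × 10^13 × (4210)² = 2.336 × 10^20 J

E ≈ 2.34 × 10^20 J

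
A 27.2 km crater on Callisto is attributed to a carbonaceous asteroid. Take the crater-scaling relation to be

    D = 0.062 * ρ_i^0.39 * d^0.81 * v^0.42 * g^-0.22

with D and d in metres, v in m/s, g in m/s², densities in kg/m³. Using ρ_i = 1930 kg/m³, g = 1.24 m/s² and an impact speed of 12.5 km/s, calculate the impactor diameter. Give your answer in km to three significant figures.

d ≈ 1.93 km

Rearranging for d: d = [D / (0.062 · 1930^0.39 · 12500^0.42 · 1.24^-0.22)]^(1/0.81).
D = 27200 m.
1930^0.39 = 19.11
12500^0.42 = 52.57
1.24^-0.22 = 0.9538
Denominator = 0.062 × 19.11 × 52.57 × 0.9538 = 59.41
D / 59.41 = 27200 / 59.41 = 457.8
d = 457.8^(1/0.81) = 457.8^1.2346 = 1927 m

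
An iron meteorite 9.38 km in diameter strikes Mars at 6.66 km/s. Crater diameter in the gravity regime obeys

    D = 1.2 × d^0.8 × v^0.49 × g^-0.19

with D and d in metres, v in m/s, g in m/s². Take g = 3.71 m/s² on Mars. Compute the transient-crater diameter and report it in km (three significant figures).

D ≈ 105 km

In SI units: d = 9380 m, v = 6660 m/s.
d^0.8 = 9380^0.8 = 1506
v^0.49 = 6660^0.49 = 74.73
g^-0.19 = 3.71^-0.19 = 0.7795
D = 1.2 × 1506 × 74.73 × 0.7795 = 1.053 × 10^5 m
   = 105.3 km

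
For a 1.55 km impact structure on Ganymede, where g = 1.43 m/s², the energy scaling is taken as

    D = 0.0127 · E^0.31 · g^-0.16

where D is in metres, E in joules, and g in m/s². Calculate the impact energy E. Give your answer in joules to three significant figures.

Rearranging: E = [D / (0.0127 · g^-0.16)]^(1/0.31).
D = 1550 m.
g^-0.16 = 1.43^-0.16 = 0.9444
D / (0.0127 × 0.9444) = 1550 / (0.01199) = 1.293 × 10^5
E = (1.293 × 10^5)^3.2258 = 3.083 × 10^16 J

E ≈ 3.08 × 10^16 J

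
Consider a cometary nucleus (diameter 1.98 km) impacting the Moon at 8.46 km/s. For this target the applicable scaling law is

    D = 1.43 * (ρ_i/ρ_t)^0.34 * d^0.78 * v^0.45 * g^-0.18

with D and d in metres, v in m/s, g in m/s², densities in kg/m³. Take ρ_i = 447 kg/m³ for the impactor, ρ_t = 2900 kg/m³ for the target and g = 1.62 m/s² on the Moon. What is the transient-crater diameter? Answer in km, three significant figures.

In SI units: d = 1980 m, v = 8460 m/s.
(ρ_i/ρ_t)^0.34 = (447/2900)^0.34 = 0.5295
d^0.78 = 1980^0.78 = 372.7
v^0.45 = 8460^0.45 = 58.52
g^-0.18 = 1.62^-0.18 = 0.9168
D = 1.43 × 0.5295 × 372.7 × 58.52 × 0.9168 = 15141 m
   = 15.14 km

D ≈ 15.1 km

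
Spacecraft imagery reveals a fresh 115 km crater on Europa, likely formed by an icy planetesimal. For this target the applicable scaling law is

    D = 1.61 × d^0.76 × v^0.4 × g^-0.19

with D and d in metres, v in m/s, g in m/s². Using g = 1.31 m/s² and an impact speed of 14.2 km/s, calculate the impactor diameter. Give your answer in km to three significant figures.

Rearranging for d: d = [D / (1.61 · 14200^0.4 · 1.31^-0.19)]^(1/0.76).
D = 115000 m.
14200^0.4 = 45.81
1.31^-0.19 = 0.9500
Denominator = 1.61 × 45.81 × 0.9500 = 70.07
D / 70.07 = 115000 / 70.07 = 1641
d = 1641^(1/0.76) = 1641^1.3158 = 17000 m

d ≈ 17.0 km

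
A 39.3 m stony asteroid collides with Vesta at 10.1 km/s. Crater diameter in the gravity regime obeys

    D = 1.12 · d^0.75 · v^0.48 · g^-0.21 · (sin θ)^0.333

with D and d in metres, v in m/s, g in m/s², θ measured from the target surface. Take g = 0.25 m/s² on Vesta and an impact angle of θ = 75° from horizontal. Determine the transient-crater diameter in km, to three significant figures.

In SI units: v = 10100 m/s.
d^0.75 = 39.3^0.75 = 15.70
v^0.48 = 10100^0.48 = 83.57
g^-0.21 = 0.25^-0.21 = 1.338
(sin 75°)^0.333 = 0.9659^0.333 = 0.9885
D = 1.12 × 15.70 × 83.57 × 1.338 × 0.9885 = 1944 m
   = 1.944 km

D ≈ 1.94 km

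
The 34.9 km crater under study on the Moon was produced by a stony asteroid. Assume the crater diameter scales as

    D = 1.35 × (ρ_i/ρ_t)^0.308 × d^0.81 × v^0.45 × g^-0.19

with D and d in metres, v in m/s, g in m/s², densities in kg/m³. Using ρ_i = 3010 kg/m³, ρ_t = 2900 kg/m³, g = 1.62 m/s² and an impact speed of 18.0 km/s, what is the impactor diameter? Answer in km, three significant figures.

Rearranging for d: d = [D / (1.35 · (3010/2900)^0.308 · 18000^0.45 · 1.62^-0.19)]^(1/0.81).
D = 34900 m.
(3010/2900)^0.308 = 1.012
18000^0.45 = 82.20
1.62^-0.19 = 0.9124
Denominator = 1.35 × 1.012 × 82.20 × 0.9124 = 102.5
D / 102.5 = 34900 / 102.5 = 340.5
d = 340.5^(1/0.81) = 340.5^1.2346 = 1337 m

d ≈ 1.34 km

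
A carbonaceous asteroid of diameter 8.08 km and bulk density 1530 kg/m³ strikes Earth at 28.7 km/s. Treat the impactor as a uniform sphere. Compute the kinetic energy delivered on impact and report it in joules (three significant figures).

d = 8080 m; v = 28700 m/s.
Mass m = (π/6) ρ d³ = (π/6) × 1530 × (8080)³ = 4.226 × 10^14 kg
E = ½ m v² = 0.5 × 4.226 × 10^14 × (28700)² = 1.740 × 10^23 J

E ≈ 1.74 × 10^23 J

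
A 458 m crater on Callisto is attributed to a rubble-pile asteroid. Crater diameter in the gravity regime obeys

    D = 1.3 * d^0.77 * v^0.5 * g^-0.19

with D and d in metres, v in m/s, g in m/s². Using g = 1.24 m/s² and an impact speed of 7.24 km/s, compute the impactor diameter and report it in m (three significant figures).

d ≈ 6.67 m

Rearranging for d: d = [D / (1.3 · 7240^0.5 · 1.24^-0.19)]^(1/0.77).
7240^0.5 = 85.09
1.24^-0.19 = 0.9600
Denominator = 1.3 × 85.09 × 0.9600 = 106.2
D / 106.2 = 458 / 106.2 = 4.313
d = 4.313^(1/0.77) = 4.313^1.2987 = 6.674 m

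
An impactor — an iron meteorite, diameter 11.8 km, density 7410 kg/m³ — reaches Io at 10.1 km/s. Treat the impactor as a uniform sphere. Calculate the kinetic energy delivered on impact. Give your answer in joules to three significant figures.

E ≈ 3.25 × 10^23 J

d = 11800 m; v = 10100 m/s.
Mass m = (π/6) ρ d³ = (π/6) × 7410 × (11800)³ = 6.375 × 10^15 kg
E = ½ m v² = 0.5 × 6.375 × 10^15 × (10100)² = 3.252 × 10^23 J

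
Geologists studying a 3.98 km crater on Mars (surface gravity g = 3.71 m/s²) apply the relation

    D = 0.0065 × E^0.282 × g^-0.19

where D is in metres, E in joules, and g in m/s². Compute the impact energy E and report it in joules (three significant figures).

E ≈ 8.03 × 10^20 J

Rearranging: E = [D / (0.0065 · g^-0.19)]^(1/0.282).
D = 3980 m.
g^-0.19 = 3.71^-0.19 = 0.7795
D / (0.0065 × 0.7795) = 3980 / (5.067 × 10^-3) = 7.855 × 10^5
E = (7.855 × 10^5)^3.5461 = 8.031 × 10^20 J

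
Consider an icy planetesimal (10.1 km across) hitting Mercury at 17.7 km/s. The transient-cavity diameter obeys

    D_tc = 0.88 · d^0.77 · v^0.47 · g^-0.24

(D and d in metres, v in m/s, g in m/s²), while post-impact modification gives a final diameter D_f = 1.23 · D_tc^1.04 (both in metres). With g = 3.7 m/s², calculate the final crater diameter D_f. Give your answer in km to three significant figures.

In SI: d = 10100 m, v = 17700 m/s.
d^0.77 = 10100^0.77 = 1212
v^0.47 = 17700^0.47 = 99.21
g^-0.24 = 3.7^-0.24 = 0.7305
D_tc = 0.88 × 1212 × 99.21 × 0.7305 = 77300 m
D_f = 1.23 × (77300)^1.04 = 1.491 × 10^5 m
     = 149.1 km

D_f ≈ 149 km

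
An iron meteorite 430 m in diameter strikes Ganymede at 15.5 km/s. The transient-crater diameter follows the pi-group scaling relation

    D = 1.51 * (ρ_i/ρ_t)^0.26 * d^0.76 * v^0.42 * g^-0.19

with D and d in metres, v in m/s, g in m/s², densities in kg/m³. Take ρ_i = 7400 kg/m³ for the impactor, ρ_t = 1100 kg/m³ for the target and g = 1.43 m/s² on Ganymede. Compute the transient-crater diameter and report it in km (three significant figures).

D ≈ 13.4 km

In SI units: v = 15500 m/s.
(ρ_i/ρ_t)^0.26 = (7400/1100)^0.26 = 1.641
d^0.76 = 430^0.76 = 100.3
v^0.42 = 15500^0.42 = 57.54
g^-0.19 = 1.43^-0.19 = 0.9343
D = 1.51 × 1.641 × 100.3 × 57.54 × 0.9343 = 13361 m
   = 13.36 km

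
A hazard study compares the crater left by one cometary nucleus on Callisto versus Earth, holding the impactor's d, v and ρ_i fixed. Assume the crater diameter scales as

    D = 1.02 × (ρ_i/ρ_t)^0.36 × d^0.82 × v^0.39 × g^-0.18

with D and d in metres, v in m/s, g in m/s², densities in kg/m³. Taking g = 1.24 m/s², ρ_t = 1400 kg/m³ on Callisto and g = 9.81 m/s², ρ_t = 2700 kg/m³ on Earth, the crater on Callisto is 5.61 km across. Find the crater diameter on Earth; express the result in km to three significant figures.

D ≈ 3.05 km

The impactor-only factors (d, v, ρ_i) cancel in the ratio, leaving D_Earth/D_Callisto = (g_Earth/g_Callisto)^-0.18 · (ρ_t,Callisto/ρ_t,Earth)^0.36.
(9.81/1.24)^-0.18 = 7.911^-0.18 = 0.6892
(1400/2700)^0.36 = 0.5185^0.36 = 0.7894
Ratio = 0.6892 × 0.7894 = 0.5441
D_Earth = 0.5441 × 5.61 km = 3.05 km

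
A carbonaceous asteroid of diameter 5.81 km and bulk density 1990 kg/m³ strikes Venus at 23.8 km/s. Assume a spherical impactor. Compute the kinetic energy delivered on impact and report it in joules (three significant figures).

d = 5810 m; v = 23800 m/s.
Mass m = (π/6) ρ d³ = (π/6) × 1990 × (5810)³ = 2.044 × 10^14 kg
E = ½ m v² = 0.5 × 2.044 × 10^14 × (23800)² = 5.789 × 10^22 J

E ≈ 5.79 × 10^22 J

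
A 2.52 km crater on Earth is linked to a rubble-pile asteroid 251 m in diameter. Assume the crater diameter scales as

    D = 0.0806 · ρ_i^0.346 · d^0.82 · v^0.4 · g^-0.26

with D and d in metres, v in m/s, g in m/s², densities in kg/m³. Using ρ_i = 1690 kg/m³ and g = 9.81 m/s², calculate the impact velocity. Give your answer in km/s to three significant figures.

Rearranging for v: v = [D / (0.0806 · 1690^0.346 · 251^0.82 · 9.81^-0.26)]^(1/0.4).
D = 2520 m.
1690^0.346 = 13.09
251^0.82 = 92.84
9.81^-0.26 = 0.5523
Denominator = 0.0806 × 13.09 × 92.84 × 0.5523 = 54.10
D / 54.10 = 2520 / 54.10 = 46.58
v = 46.58^(1/0.4) = 46.58^2.5 = 14808 m/s

v ≈ 14.8 km/s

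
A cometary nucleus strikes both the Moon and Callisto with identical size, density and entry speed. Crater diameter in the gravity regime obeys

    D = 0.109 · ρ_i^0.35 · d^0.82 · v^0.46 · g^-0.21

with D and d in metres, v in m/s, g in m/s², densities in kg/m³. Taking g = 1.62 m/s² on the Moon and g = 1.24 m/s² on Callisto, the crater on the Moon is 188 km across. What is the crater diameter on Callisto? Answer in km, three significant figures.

D ≈ 199 km

All impactor-dependent factors cancel in the ratio, leaving D_Callisto/D_Moon = (g_Callisto/g_Moon)^-0.21.
(1.24/1.62)^-0.21 = 0.7654^-0.21 = 1.058
D_Callisto = 1.058 × 188 km = 199 km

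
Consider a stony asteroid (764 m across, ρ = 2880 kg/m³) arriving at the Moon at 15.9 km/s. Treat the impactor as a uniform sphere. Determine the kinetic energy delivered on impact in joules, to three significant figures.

v = 15900 m/s.
Mass m = (π/6) ρ d³ = (π/6) × 2880 × (764)³ = 6.725 × 10^11 kg
E = ½ m v² = 0.5 × 6.725 × 10^11 × (15900)² = 8.501 × 10^19 J

E ≈ 8.50 × 10^19 J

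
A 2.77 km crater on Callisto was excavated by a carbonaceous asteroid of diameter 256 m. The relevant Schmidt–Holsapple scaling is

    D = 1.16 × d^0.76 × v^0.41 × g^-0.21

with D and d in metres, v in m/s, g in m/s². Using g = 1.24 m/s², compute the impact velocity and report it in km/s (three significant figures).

Rearranging for v: v = [D / (1.16 · 256^0.76 · 1.24^-0.21)]^(1/0.41).
D = 2770 m.
256^0.76 = 67.65
1.24^-0.21 = 0.9558
Denominator = 1.16 × 67.65 × 0.9558 = 75.01
D / 75.01 = 2770 / 75.01 = 36.93
v = 36.93^(1/0.41) = 36.93^2.439 = 6650 m/s

v ≈ 6.65 km/s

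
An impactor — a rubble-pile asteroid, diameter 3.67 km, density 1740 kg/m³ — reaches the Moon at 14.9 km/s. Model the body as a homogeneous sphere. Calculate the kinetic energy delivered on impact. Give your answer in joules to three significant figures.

E ≈ 5.00 × 10^21 J

d = 3670 m; v = 14900 m/s.
Mass m = (π/6) ρ d³ = (π/6) × 1740 × (3670)³ = 4.503 × 10^13 kg
E = ½ m v² = 0.5 × 4.503 × 10^13 × (14900)² = 4.999 × 10^21 J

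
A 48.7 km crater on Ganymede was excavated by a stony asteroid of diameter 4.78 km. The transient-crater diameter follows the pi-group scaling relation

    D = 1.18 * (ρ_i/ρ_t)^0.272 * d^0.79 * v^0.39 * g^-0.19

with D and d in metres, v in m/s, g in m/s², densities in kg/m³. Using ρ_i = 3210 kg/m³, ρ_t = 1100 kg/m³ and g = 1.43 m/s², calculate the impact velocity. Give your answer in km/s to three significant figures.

Rearranging for v: v = [D / (1.18 · (3210/1100)^0.272 · 4780^0.79 · 1.43^-0.19)]^(1/0.39).
D = 48700 m.
(3210/1100)^0.272 = 1.338
4780^0.79 = 806.8
1.43^-0.19 = 0.9343
Denominator = 1.18 × 1.338 × 806.8 × 0.9343 = 1190
D / 1190 = 48700 / 1190 = 40.92
v = 40.92^(1/0.39) = 40.92^2.5641 = 13588 m/s

v ≈ 13.6 km/s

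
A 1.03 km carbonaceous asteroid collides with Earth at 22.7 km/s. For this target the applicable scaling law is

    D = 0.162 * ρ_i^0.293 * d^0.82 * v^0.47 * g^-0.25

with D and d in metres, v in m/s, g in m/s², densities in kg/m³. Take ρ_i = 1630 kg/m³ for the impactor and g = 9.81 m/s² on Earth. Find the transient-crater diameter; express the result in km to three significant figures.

D ≈ 26.3 km

In SI units: d = 1030 m, v = 22700 m/s.
ρ_i^0.293 = 1630^0.293 = 8.733
d^0.82 = 1030^0.82 = 295.5
v^0.47 = 22700^0.47 = 111.5
g^-0.25 = 9.81^-0.25 = 0.5650
D = 0.162 × 8.733 × 295.5 × 111.5 × 0.5650 = 26337 m
   = 26.34 km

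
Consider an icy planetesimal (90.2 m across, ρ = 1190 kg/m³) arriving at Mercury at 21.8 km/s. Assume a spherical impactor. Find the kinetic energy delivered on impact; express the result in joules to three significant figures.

v = 21800 m/s.
Mass m = (π/6) ρ d³ = (π/6) × 1190 × (90.2)³ = 4.573 × 10^8 kg
E = ½ m v² = 0.5 × 4.573 × 10^8 × (21800)² = 1.087 × 10^17 J

E ≈ 1.09 × 10^17 J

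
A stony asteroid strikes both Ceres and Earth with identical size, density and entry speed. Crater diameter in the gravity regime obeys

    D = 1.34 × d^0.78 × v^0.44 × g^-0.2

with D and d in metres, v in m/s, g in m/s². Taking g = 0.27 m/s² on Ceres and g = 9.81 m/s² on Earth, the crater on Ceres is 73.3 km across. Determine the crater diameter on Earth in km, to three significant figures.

D ≈ 35.7 km

All impactor-dependent factors cancel in the ratio, leaving D_Earth/D_Ceres = (g_Earth/g_Ceres)^-0.2.
(9.81/0.27)^-0.2 = 36.33^-0.2 = 0.4875
D_Earth = 0.4875 × 73.3 km = 35.7 km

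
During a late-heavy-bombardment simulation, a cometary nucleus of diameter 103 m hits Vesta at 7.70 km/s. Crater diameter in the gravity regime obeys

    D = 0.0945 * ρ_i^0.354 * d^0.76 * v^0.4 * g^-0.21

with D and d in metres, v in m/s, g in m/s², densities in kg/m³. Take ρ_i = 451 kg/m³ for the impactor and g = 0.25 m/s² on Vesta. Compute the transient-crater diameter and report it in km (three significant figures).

In SI units: v = 7700 m/s.
ρ_i^0.354 = 451^0.354 = 8.701
d^0.76 = 103^0.76 = 33.87
v^0.4 = 7700^0.4 = 35.86
g^-0.21 = 0.25^-0.21 = 1.338
D = 0.0945 × 8.701 × 33.87 × 35.86 × 1.338 = 1336 m
   = 1.336 km

D ≈ 1.34 km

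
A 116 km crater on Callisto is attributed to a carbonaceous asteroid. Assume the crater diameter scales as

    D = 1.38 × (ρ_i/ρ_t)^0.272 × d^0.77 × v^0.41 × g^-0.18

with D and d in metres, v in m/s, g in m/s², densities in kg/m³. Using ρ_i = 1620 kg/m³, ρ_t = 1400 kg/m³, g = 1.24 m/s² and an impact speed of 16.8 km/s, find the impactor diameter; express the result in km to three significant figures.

d ≈ 14.0 km

Rearranging for d: d = [D / (1.38 · (1620/1400)^0.272 · 16800^0.41 · 1.24^-0.18)]^(1/0.77).
D = 116000 m.
(1620/1400)^0.272 = 1.040
16800^0.41 = 54.00
1.24^-0.18 = 0.9620
Denominator = 1.38 × 1.040 × 54.00 × 0.9620 = 74.56
D / 74.56 = 116000 / 74.56 = 1556
d = 1556^(1/0.77) = 1556^1.2987 = 13979 m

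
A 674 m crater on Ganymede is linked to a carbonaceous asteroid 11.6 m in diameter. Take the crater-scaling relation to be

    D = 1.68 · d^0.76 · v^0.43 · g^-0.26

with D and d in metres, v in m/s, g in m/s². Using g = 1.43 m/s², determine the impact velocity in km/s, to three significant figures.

Rearranging for v: v = [D / (1.68 · 11.6^0.76 · 1.43^-0.26)]^(1/0.43).
11.6^0.76 = 6.442
1.43^-0.26 = 0.9112
Denominator = 1.68 × 6.442 × 0.9112 = 9.862
D / 9.862 = 674 / 9.862 = 68.34
v = 68.34^(1/0.43) = 68.34^2.3256 = 18481 m/s

v ≈ 18.5 km/s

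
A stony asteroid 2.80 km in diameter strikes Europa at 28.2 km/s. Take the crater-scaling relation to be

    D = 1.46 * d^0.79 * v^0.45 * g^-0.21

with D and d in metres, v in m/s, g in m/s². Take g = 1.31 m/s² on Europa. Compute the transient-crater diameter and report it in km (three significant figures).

D ≈ 73.4 km

In SI units: d = 2800 m, v = 28200 m/s.
d^0.79 = 2800^0.79 = 528.8
v^0.45 = 28200^0.45 = 100.6
g^-0.21 = 1.31^-0.21 = 0.9449
D = 1.46 × 528.8 × 100.6 × 0.9449 = 73389 m
   = 73.39 km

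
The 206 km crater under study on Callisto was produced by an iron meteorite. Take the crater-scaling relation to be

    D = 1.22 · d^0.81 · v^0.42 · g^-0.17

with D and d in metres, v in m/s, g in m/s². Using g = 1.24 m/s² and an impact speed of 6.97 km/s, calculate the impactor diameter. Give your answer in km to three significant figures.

Rearranging for d: d = [D / (1.22 · 6970^0.42 · 1.24^-0.17)]^(1/0.81).
D = 206000 m.
6970^0.42 = 41.13
1.24^-0.17 = 0.9641
Denominator = 1.22 × 41.13 × 0.9641 = 48.38
D / 48.38 = 206000 / 48.38 = 4258
d = 4258^(1/0.81) = 4258^1.2346 = 30242 m

d ≈ 30.2 km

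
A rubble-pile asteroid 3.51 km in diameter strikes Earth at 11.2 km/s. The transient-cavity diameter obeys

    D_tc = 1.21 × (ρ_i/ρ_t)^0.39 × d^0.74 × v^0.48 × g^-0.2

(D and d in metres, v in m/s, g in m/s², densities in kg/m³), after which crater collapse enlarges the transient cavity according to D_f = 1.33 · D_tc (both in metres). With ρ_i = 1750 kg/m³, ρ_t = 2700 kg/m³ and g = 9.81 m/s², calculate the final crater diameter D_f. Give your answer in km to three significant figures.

D_f ≈ 31.8 km

In SI: d = 3510 m, v = 11200 m/s.
(ρ_i/ρ_t)^0.39 = (1750/2700)^0.39 = 0.8444
d^0.74 = 3510^0.74 = 420.3
v^0.48 = 11200^0.48 = 87.83
g^-0.2 = 9.81^-0.2 = 0.6334
D_tc = 1.21 × 0.8444 × 420.3 × 87.83 × 0.6334 = 23890 m
D_f = 1.33 × 23890 = 31774 m
     = 31.77 km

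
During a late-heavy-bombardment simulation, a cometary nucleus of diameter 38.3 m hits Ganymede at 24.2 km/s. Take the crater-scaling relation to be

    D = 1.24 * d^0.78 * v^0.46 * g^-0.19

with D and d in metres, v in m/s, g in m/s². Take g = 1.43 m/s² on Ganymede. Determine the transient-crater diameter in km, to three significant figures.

D ≈ 2.07 km

In SI units: v = 24200 m/s.
d^0.78 = 38.3^0.78 = 17.17
v^0.46 = 24200^0.46 = 103.9
g^-0.19 = 1.43^-0.19 = 0.9343
D = 1.24 × 17.17 × 103.9 × 0.9343 = 2067 m
   = 2.067 km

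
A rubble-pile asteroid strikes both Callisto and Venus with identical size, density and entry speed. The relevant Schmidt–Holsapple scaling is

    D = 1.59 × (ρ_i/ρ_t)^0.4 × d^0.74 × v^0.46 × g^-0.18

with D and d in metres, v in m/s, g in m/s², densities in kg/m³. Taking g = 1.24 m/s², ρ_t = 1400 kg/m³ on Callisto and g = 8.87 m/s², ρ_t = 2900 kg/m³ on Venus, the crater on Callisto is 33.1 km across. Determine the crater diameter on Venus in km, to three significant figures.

D ≈ 17.4 km

The impactor-only factors (d, v, ρ_i) cancel in the ratio, leaving D_Venus/D_Callisto = (g_Venus/g_Callisto)^-0.18 · (ρ_t,Callisto/ρ_t,Venus)^0.4.
(8.87/1.24)^-0.18 = 7.153^-0.18 = 0.7018
(1400/2900)^0.4 = 0.4828^0.4 = 0.7473
Ratio = 0.7018 × 0.7473 = 0.5245
D_Venus = 0.5245 × 33.1 km = 17.4 km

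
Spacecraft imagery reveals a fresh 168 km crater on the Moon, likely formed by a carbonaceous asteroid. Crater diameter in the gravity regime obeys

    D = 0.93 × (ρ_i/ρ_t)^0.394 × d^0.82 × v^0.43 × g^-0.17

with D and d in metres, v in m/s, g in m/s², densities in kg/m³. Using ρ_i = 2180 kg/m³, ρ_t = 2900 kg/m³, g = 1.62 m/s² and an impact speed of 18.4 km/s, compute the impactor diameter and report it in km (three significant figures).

Rearranging for d: d = [D / (0.93 · (2180/2900)^0.394 · 18400^0.43 · 1.62^-0.17)]^(1/0.82).
D = 168000 m.
(2180/2900)^0.394 = 0.8936
18400^0.43 = 68.21
1.62^-0.17 = 0.9213
Denominator = 0.93 × 0.8936 × 68.21 × 0.9213 = 52.22
D / 52.22 = 168000 / 52.22 = 3217
d = 3217^(1/0.82) = 3217^1.2195 = 18938 m

d ≈ 18.9 km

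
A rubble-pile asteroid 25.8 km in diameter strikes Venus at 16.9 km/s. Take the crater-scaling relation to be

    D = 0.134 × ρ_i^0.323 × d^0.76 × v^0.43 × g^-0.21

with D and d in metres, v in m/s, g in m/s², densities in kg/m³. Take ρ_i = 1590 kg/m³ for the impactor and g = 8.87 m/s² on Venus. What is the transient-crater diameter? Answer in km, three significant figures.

D ≈ 136 km

In SI units: d = 25800 m, v = 16900 m/s.
ρ_i^0.323 = 1590^0.323 = 10.82
d^0.76 = 25800^0.76 = 2253
v^0.43 = 16900^0.43 = 65.76
g^-0.21 = 8.87^-0.21 = 0.6323
D = 0.134 × 10.82 × 2253 × 65.76 × 0.6323 = 1.358 × 10^5 m
   = 135.8 km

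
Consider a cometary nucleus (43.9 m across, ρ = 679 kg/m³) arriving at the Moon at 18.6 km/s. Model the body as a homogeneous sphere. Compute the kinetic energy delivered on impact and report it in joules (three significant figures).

v = 18600 m/s.
Mass m = (π/6) ρ d³ = (π/6) × 679 × (43.9)³ = 3.008 × 10^7 kg
E = ½ m v² = 0.5 × 3.008 × 10^7 × (18600)² = 5.203 × 10^15 J

E ≈ 5.20 × 10^15 J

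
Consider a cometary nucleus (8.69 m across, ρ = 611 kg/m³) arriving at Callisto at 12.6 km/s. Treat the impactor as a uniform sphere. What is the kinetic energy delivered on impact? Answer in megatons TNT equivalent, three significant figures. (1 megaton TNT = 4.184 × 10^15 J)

E ≈ 3.98 × 10^-3 Mt TNT

v = 12600 m/s.
Mass m = (π/6) ρ d³ = (π/6) × 611 × (8.69)³ = 2.099 × 10^5 kg
E = ½ m v² = 0.5 × 2.099 × 10^5 × (12600)² = 1.666 × 10^13 J
   = 1.666 × 10^13 / 4.184×10^15 = 3.982 × 10^-3 Mt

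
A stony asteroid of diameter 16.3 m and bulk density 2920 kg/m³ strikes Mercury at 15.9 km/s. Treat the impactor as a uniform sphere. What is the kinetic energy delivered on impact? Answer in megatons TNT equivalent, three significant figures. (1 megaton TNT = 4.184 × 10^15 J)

E ≈ 0.200 Mt TNT

v = 15900 m/s.
Mass m = (π/6) ρ d³ = (π/6) × 2920 × (16.3)³ = 6.621 × 10^6 kg
E = ½ m v² = 0.5 × 6.621 × 10^6 × (15900)² = 8.369 × 10^14 J
   = 8.369 × 10^14 / 4.184×10^15 = 0.2000 Mt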